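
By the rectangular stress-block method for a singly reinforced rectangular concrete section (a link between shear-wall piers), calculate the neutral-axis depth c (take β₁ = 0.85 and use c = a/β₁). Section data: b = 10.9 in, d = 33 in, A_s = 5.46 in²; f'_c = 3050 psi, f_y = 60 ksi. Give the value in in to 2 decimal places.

T = A_s f_y = 5.46 × 60 = 327.6 kips.
a = T/(0.85 f'_c b) = 327.6/(0.85 × 3.05 × 10.9) = 11.5931 in.
With β₁ = 0.85, c = a/β₁ = 11.5931/0.85 = 13.64 in.

c ≈ 13.64 in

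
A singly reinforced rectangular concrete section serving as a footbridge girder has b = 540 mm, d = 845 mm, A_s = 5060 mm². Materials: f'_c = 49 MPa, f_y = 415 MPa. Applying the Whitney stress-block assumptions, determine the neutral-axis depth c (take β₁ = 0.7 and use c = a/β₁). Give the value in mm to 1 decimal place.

c ≈ 133.4 mm

T = A_s f_y = 5060 × 415 = 2099900 N = 2099.9 kN.
Setting C = 0.85 f'_c a b equal to T: a = 2099900/(0.85 × 49 × 540) = 93.366 mm.
With β₁ = 0.7, c = a/β₁ = 93.366/0.7 = 133.4 mm.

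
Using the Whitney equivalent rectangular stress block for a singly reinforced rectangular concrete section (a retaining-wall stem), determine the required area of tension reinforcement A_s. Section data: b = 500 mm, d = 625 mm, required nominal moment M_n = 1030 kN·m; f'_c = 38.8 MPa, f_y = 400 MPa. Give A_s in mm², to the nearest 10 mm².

A_s ≈ 4520 mm²

With M_n = 0.85 f'_c a b (d − a/2), solve the quadratic for a:
a = d − √(d² − 2M_n/(0.85 f'_c b)) = 625 − √(625² − 2 × 1030×10⁶/(0.85 × 38.8 × 500)) = 109.54 mm.
A_s = 0.85 f'_c a b / f_y = 0.85 × 38.8 × 109.54 × 500 / 400 = 4515.8 mm².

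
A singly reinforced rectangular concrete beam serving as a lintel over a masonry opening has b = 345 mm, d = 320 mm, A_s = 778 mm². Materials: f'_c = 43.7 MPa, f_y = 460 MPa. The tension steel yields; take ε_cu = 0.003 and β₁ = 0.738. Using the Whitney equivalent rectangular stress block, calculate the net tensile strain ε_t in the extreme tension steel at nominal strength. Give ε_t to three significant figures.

a = A_s f_y/(0.85 f'_c b) = 27.93 mm.
β₁ = 0.738, so c = a/β₁ = 27.93/0.738 = 37.85 mm.
From the linear strain diagram with ε_cu = 0.003: ε_t = 0.003 (d − c)/c = 0.003 × (320 − 37.85)/37.85 = 0.0224.
Since ε_t ≥ 0.005, the section is tension-controlled.

ε_t ≈ 0.0224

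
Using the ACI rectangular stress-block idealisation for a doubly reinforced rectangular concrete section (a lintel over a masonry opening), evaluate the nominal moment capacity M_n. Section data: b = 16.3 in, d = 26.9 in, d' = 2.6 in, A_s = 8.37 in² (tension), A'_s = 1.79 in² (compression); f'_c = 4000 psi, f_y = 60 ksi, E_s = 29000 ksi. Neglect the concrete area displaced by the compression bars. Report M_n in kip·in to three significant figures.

M_n ≈ 11800 kip·in

Assume both steels yield.
a = (A_s − A'_s) f_y/(0.85 f'_c b) = (8.37 − 1.79) × 60/(0.85 × 4 × 16.3) = 7.124 in.
c = a/β₁ = 7.124/0.85 = 8.381 in; ε'_s = 0.003(c − d')/c = 0.0021 ≥ ε_y = 0.0021, so the compression steel yields.
M_n = (A_s − A'_s) f_y (d − a/2) + A'_s f_y (d − d') = 394.8 × (26.9 − 3.562) + 107.4 × (26.9 − 2.6) = 9213.8 + 2609.8 = 11823.6 kip·in.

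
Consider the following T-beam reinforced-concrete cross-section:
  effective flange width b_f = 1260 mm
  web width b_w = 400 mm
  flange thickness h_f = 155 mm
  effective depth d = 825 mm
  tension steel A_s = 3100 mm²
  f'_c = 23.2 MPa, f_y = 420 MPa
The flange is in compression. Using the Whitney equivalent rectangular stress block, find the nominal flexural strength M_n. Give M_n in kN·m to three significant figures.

Tension: T = A_s f_y = 3100 × 420 = 1302000 N.
Try a within the flange: a = T/(0.85 f'_c b_f) = 1302000/(0.85 × 23.2 × 1260) = 52.40 mm.
Since a = 52.40 ≤ h_f = 155 mm, the stress block lies entirely in the flange; analyse as a rectangular beam of width b_f.
M_n = T(d − a/2) = 1302000 × (825 − 26.2) = 1040.04 × 10⁶ N·mm.
M_n = 1040.04 kN·m.

M_n ≈ 1040 kN·m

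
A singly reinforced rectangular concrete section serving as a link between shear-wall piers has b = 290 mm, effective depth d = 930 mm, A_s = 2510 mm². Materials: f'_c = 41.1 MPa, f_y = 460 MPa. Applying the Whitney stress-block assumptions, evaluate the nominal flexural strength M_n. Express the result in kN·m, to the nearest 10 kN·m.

M_n ≈ 1010 kN·m

T = A_s f_y = 2510 × 460 = 1154600 N = 1154.6 kN.
From C = T: a = T/(0.85 f'_c b) = 1154600/(0.85 × 41.1 × 290) = 113.97 mm.
M_n = T(d − a/2) = 1154.6 kN × (930 − 56.985) mm = 1007.98 kN·m.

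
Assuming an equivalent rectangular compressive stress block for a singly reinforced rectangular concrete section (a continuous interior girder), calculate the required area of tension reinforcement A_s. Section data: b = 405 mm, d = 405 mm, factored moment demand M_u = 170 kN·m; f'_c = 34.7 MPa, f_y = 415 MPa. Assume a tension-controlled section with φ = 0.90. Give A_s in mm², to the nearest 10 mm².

M_n = M_u/φ = 170/0.90 = 188.889 kN·m.
With M_n = 0.85 f'_c a b (d − a/2), solve the quadratic for a:
a = d − √(d² − 2M_n/(0.85 f'_c b)) = 405 − √(405² − 2 × 188.889×10⁶/(0.85 × 34.7 × 405)) = 41.13 mm.
A_s = 0.85 f'_c a b / f_y = 0.85 × 34.7 × 41.13 × 405 / 415 = 1183.9 mm².

A_s ≈ 1180 mm²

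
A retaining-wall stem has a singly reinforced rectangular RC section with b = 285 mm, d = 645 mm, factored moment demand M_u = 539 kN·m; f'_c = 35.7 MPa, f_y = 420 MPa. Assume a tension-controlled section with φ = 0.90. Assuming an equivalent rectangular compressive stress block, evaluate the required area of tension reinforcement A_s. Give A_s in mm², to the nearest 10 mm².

A_s ≈ 2430 mm²

M_n = M_u/φ = 539/0.90 = 598.889 kN·m.
With M_n = 0.85 f'_c a b (d − a/2), solve the quadratic for a:
a = d − √(d² − 2M_n/(0.85 f'_c b)) = 645 − √(645² − 2 × 598.889×10⁶/(0.85 × 35.7 × 285)) = 118.19 mm.
A_s = 0.85 f'_c a b / f_y = 0.85 × 35.7 × 118.19 × 285 / 420 = 2433.7 mm².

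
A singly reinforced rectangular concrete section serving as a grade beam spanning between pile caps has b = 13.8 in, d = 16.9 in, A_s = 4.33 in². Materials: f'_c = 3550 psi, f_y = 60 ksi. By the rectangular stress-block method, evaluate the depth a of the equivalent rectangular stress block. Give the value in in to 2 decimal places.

a ≈ 6.24 in

T = A_s f_y = 4.33 × 60 = 259.8 kips.
a = T/(0.85 f'_c b) = 259.8/(0.85 × 3.55 × 13.8) = 6.24 in.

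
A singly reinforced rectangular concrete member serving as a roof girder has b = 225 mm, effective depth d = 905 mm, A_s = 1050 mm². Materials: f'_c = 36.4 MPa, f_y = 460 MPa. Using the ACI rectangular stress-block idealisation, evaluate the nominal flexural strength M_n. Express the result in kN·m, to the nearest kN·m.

T = A_s f_y = 1050 × 460 = 483000 N = 483 kN.
From C = T: a = T/(0.85 f'_c b) = 483000/(0.85 × 36.4 × 225) = 69.38 mm.
M_n = T(d − a/2) = 483 kN × (905 − 34.69) mm = 420.36 kN·m.

M_n ≈ 420 kN·m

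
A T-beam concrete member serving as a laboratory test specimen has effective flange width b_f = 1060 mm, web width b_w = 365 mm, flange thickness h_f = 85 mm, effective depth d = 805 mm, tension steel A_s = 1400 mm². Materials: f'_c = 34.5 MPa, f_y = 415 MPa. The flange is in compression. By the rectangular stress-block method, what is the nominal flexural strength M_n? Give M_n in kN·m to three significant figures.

M_n ≈ 462 kN·m

Tension: T = A_s f_y = 1400 × 415 = 581000 N.
Try a within the flange: a = T/(0.85 f'_c b_f) = 581000/(0.85 × 34.5 × 1060) = 18.69 mm.
Since a = 18.69 ≤ h_f = 85 mm, the stress block lies entirely in the flange; analyse as a rectangular beam of width b_f.
M_n = T(d − a/2) = 581000 × (805 − 9.345) = 462.28 × 10⁶ N·mm.
M_n = 462.28 kN·m.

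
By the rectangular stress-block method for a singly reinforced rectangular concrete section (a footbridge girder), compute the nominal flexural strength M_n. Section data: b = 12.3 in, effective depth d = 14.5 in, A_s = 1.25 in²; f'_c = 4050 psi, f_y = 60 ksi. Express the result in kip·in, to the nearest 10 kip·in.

T = A_s f_y = 1.25 × 60 = 75 kips.
a = T/(0.85 f'_c b) = 75/(0.85 × 4.05 × 12.3) = 1.771 in.
M_n = T(d − a/2) = 75 × (14.5 − 0.8855) = 1021.1 kip·in.

M_n ≈ 1020 kip·in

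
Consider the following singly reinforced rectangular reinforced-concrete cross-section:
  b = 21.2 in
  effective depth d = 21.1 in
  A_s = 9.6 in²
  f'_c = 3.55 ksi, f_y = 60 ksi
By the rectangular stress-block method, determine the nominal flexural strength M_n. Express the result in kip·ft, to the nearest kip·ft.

M_n ≈ 797 kip·ft

T = A_s f_y = 9.6 × 60 = 576 kips.
a = T/(0.85 f'_c b) = 576/(0.85 × 3.55 × 21.2) = 9.004 in.
M_n = T(d − a/2) = 576 × (21.1 − 4.502) = 9560.4 kip·in = 9560.4/12 = 796.70 kip·ft.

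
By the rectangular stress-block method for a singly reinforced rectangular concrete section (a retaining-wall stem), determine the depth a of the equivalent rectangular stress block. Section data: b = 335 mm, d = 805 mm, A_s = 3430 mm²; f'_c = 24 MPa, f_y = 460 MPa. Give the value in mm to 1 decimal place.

T = A_s f_y = 3430 × 460 = 1577800 N = 1577.8 kN.
Setting C = 0.85 f'_c a b equal to T: a = 1577800/(0.85 × 24 × 335) = 230.9 mm.

a ≈ 230.9 mm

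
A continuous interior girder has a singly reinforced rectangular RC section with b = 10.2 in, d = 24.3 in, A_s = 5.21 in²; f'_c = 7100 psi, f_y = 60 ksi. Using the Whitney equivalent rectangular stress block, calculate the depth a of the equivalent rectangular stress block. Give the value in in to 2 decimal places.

a ≈ 5.08 in

T = A_s f_y = 5.21 × 60 = 312.6 kips.
a = T/(0.85 f'_c b) = 312.6/(0.85 × 7.1 × 10.2) = 5.08 in.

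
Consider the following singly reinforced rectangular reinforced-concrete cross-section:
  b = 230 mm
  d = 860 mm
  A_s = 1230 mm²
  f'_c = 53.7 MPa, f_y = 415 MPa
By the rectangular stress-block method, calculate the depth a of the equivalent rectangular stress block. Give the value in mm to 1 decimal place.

a ≈ 48.6 mm

T = A_s f_y = 1230 × 415 = 510450 N = 510.45 kN.
Setting C = 0.85 f'_c a b equal to T: a = 510450/(0.85 × 53.7 × 230) = 48.6 mm.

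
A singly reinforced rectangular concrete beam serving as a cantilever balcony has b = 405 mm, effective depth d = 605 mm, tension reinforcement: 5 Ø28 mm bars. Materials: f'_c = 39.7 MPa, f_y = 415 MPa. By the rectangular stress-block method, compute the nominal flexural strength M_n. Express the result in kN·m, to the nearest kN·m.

A_s = 5 × 616 = 3080 mm².
T = A_s f_y = 3080 × 415 = 1278200 N = 1278.2 kN.
From C = T: a = T/(0.85 f'_c b) = 1278200/(0.85 × 39.7 × 405) = 93.53 mm.
M_n = T(d − a/2) = 1278.2 kN × (605 − 46.765) mm = 713.54 kN·m.

M_n ≈ 714 kN·m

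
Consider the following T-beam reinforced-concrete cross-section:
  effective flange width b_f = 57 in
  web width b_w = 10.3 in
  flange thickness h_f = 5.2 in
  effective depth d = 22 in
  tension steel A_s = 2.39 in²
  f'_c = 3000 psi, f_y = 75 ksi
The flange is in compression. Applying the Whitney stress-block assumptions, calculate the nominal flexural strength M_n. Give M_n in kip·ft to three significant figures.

M_n ≈ 319 kip·ft

Tension: T = A_s f_y = 2.39 × 75 = 179.25 kips.
Try a within the flange: a = T/(0.85 f'_c b_f) = 179.25/(0.85 × 3 × 57) = 1.233 in.
Since a = 1.233 ≤ h_f = 5.2 in, the stress block lies entirely in the flange; analyse as a rectangular beam of width b_f.
M_n = T(d − a/2) = 179.25 × (22 − 0.6165) = 3833.0 kip·in.
M_n = 3833.0/12 = 319.42 kip·ft.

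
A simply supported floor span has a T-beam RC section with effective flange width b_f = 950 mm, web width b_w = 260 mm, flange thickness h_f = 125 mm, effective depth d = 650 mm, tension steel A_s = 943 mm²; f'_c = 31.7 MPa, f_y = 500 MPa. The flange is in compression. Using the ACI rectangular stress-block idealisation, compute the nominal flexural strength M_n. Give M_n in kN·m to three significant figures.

M_n ≈ 302 kN·m

Tension: T = A_s f_y = 943 × 500 = 471500 N.
Try a within the flange: a = T/(0.85 f'_c b_f) = 471500/(0.85 × 31.7 × 950) = 18.42 mm.
Since a = 18.42 ≤ h_f = 125 mm, the stress block lies entirely in the flange; analyse as a rectangular beam of width b_f.
M_n = T(d − a/2) = 471500 × (650 − 9.21) = 302.13 × 10⁶ N·mm.
M_n = 302.13 kN·m.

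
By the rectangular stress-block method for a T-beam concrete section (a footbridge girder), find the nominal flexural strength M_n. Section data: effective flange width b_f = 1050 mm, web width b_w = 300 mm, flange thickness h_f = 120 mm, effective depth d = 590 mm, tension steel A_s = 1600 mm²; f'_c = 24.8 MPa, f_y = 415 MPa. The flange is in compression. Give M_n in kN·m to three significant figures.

Tension: T = A_s f_y = 1600 × 415 = 664000 N.
Try a within the flange: a = T/(0.85 f'_c b_f) = 664000/(0.85 × 24.8 × 1050) = 30.00 mm.
Since a = 30.00 ≤ h_f = 120 mm, the stress block lies entirely in the flange; analyse as a rectangular beam of width b_f.
M_n = T(d − a/2) = 664000 × (590 − 15) = 381.80 × 10⁶ N·mm.
M_n = 381.80 kN·m.

M_n ≈ 382 kN·m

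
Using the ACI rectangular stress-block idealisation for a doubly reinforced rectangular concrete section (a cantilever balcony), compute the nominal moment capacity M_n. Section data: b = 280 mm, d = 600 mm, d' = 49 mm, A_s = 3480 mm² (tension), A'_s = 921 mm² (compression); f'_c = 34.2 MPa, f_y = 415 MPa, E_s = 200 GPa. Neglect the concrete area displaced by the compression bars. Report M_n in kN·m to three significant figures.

M_n ≈ 779 kN·m

Assume both tension and compression steel yield.
Net tension couple steel: A_s − A'_s = 2559 mm².
a = (A_s − A'_s) f_y / (0.85 f'_c b) = 1061985/(0.85 × 34.2 × 280) = 130.47 mm.
c = a/β₁ = 130.47/0.806 = 161.87 mm; ε'_s = 0.003(c − d')/c = 0.0021 ≥ f_y/E_s = 0.0021, so compression steel does yield.
M_n = (A_s − A'_s) f_y (d − a/2) + A'_s f_y (d − d') = [1061985 × (600 − 65.235) + 382215 × (600 − 49)] × 10⁻⁶ = 567.91 + 210.60 = 778.51 kN·m.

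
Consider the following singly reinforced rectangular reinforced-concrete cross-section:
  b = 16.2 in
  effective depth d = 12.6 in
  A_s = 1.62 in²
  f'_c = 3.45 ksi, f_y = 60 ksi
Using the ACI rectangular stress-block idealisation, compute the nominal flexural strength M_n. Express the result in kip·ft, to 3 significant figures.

M_n ≈ 93.8 kip·ft

T = A_s f_y = 1.62 × 60 = 97.2 kips.
a = T/(0.85 f'_c b) = 97.2/(0.85 × 3.45 × 16.2) = 2.046 in.
M_n = T(d − a/2) = 97.2 × (12.6 − 1.023) = 1125.3 kip·in = 1125.3/12 = 93.78 kip·ft.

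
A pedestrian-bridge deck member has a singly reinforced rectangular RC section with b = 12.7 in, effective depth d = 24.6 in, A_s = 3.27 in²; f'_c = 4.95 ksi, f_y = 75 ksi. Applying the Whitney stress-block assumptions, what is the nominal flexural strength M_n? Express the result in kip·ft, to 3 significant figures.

T = A_s f_y = 3.27 × 75 = 245.25 kips.
a = T/(0.85 f'_c b) = 245.25/(0.85 × 4.95 × 12.7) = 4.590 in.
M_n = T(d − a/2) = 245.25 × (24.6 − 2.295) = 5470.3 kip·in = 5470.3/12 = 455.86 kip·ft.

M_n ≈ 456 kip·ft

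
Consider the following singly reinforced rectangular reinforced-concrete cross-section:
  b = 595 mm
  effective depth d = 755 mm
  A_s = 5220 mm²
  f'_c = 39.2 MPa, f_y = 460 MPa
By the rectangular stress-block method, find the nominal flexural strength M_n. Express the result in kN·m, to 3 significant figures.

T = A_s f_y = 5220 × 460 = 2401200 N = 2401.2 kN.
From C = T: a = T/(0.85 f'_c b) = 2401200/(0.85 × 39.2 × 595) = 121.12 mm.
M_n = T(d − a/2) = 2401.2 kN × (755 − 60.56) mm = 1667.49 kN·m.

M_n ≈ 1670 kN·m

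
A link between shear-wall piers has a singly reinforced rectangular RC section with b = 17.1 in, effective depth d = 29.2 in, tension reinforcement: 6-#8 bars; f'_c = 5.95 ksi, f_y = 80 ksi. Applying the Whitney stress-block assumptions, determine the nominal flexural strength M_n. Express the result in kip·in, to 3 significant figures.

M_n ≈ 10200 kip·in

A_s = 6 × 0.79 = 4.74 in².
T = A_s f_y = 4.74 × 80 = 379.2 kips.
a = T/(0.85 f'_c b) = 379.2/(0.85 × 5.95 × 17.1) = 4.385 in.
M_n = T(d − a/2) = 379.2 × (29.2 − 2.1925) = 10241.2 kip·in.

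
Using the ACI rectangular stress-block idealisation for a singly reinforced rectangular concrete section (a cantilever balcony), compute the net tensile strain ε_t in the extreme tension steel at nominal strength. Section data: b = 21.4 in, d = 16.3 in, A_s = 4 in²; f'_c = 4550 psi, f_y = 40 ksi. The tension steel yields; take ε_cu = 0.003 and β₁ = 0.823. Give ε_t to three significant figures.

a = A_s f_y/(0.85 f'_c b) = 1.933 in.
β₁ = 0.823, so c = a/β₁ = 1.933/0.823 = 2.349 in.
From the linear strain diagram with ε_cu = 0.003: ε_t = 0.003 (d − c)/c = 0.003 × (16.3 − 2.349)/2.349 = 0.0178.
Since ε_t ≥ 0.005, the section is tension-controlled.

ε_t ≈ 0.0178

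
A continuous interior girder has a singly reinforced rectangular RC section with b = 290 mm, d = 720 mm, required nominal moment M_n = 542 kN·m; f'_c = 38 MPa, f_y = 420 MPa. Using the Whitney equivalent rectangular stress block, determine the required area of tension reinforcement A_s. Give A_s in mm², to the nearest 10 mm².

With M_n = 0.85 f'_c a b (d − a/2), solve the quadratic for a:
a = d − √(d² − 2M_n/(0.85 f'_c b)) = 720 − √(720² − 2 × 542×10⁶/(0.85 × 38 × 290)) = 85.43 mm.
A_s = 0.85 f'_c a b / f_y = 0.85 × 38 × 85.43 × 290 / 420 = 1905.3 mm².

A_s ≈ 1910 mm²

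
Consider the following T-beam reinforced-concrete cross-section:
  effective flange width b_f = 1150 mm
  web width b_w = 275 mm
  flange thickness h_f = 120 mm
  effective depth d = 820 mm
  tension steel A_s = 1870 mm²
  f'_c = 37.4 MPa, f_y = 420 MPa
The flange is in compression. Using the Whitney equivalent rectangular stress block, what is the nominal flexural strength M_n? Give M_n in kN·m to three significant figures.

Tension: T = A_s f_y = 1870 × 420 = 785400 N.
Try a within the flange: a = T/(0.85 f'_c b_f) = 785400/(0.85 × 37.4 × 1150) = 21.48 mm.
Since a = 21.48 ≤ h_f = 120 mm, the stress block lies entirely in the flange; analyse as a rectangular beam of width b_f.
M_n = T(d − a/2) = 785400 × (820 − 10.74) = 635.59 × 10⁶ N·mm.
M_n = 635.59 kN·m.

M_n ≈ 636 kN·m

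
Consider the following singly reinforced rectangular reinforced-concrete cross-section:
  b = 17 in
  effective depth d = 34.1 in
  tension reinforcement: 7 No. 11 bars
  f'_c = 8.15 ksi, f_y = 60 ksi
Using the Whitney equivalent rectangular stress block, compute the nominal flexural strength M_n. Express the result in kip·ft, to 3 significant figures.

A_s = 7 × 1.56 = 10.92 in².
T = A_s f_y = 10.92 × 60 = 655.2 kips.
a = T/(0.85 f'_c b) = 655.2/(0.85 × 8.15 × 17) = 5.564 in.
M_n = T(d − a/2) = 655.2 × (34.1 − 2.782) = 20519.6 kip·in = 20519.6/12 = 1709.97 kip·ft.

M_n ≈ 1710 kip·ft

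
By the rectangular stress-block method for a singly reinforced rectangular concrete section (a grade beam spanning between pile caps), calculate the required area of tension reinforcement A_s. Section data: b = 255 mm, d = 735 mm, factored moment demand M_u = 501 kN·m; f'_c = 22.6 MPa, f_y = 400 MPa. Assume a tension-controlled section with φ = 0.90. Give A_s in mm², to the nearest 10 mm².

M_n = M_u/φ = 501/0.90 = 556.667 kN·m.
With M_n = 0.85 f'_c a b (d − a/2), solve the quadratic for a:
a = d − √(d² − 2M_n/(0.85 f'_c b)) = 735 − √(735² − 2 × 556.667×10⁶/(0.85 × 22.6 × 255)) = 175.58 mm.
A_s = 0.85 f'_c a b / f_y = 0.85 × 22.6 × 175.58 × 255 / 400 = 2150.2 mm².

A_s ≈ 2150 mm²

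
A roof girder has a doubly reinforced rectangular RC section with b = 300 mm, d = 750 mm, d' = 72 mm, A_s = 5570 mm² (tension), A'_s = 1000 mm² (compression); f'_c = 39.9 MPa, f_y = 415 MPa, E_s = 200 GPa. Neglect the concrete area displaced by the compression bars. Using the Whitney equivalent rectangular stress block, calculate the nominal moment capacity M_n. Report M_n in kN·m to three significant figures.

Assume both tension and compression steel yield.
Net tension couple steel: A_s − A'_s = 4570 mm².
a = (A_s − A'_s) f_y / (0.85 f'_c b) = 1896550/(0.85 × 39.9 × 300) = 186.40 mm.
c = a/β₁ = 186.40/0.765 = 243.66 mm; ε'_s = 0.003(c − d')/c = 0.0021 ≥ f_y/E_s = 0.0021, so compression steel does yield.
M_n = (A_s − A'_s) f_y (d − a/2) + A'_s f_y (d − d') = [1896550 × (750 − 93.2) + 415000 × (750 − 72)] × 10⁻⁶ = 1245.65 + 281.37 = 1527.02 kN·m.

M_n ≈ 1530 kN·m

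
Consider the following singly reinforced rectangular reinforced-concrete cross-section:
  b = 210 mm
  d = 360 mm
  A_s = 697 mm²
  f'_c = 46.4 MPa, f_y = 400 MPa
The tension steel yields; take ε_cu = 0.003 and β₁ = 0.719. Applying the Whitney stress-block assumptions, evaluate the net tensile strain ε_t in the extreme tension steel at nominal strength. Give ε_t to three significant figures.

ε_t ≈ 0.0201

a = A_s f_y/(0.85 f'_c b) = 33.66 mm.
β₁ = 0.719, so c = a/β₁ = 33.66/0.719 = 46.82 mm.
From the linear strain diagram with ε_cu = 0.003: ε_t = 0.003 (d − c)/c = 0.003 × (360 − 46.82)/46.82 = 0.0201.
Since ε_t ≥ 0.005, the section is tension-controlled.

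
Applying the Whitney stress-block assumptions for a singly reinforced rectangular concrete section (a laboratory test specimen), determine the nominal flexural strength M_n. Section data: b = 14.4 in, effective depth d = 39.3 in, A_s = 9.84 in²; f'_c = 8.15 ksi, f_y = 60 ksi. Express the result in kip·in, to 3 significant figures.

T = A_s f_y = 9.84 × 60 = 590.4 kips.
a = T/(0.85 f'_c b) = 590.4/(0.85 × 8.15 × 14.4) = 5.918 in.
M_n = T(d − a/2) = 590.4 × (39.3 − 2.959) = 21455.7 kip·in.

M_n ≈ 21500 kip·in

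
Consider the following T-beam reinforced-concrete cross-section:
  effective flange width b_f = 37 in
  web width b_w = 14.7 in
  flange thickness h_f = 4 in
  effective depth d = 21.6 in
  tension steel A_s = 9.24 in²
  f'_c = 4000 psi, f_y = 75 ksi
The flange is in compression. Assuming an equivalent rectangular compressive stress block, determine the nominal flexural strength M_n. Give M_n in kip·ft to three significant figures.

Tension: T = A_s f_y = 9.24 × 75 = 693 kips.
Try a within the flange: a = T/(0.85 f'_c b_f) = 693/(0.85 × 4 × 37) = 5.509 in.
a = 5.509 > h_f = 4 in: the block extends into the web. Split into flange-overhang and web parts.
C_f = 0.85 f'_c (b_f − b_w) h_f = 0.85 × 4 × (37 − 14.7) × 4 = 303.3 kips.
Remaining web compression depth: a_w = (T − C_f)/(0.85 f'_c b_w) = (693 − 303.3)/(0.85 × 4 × 14.7) = 7.797 in.
M_n = C_f(d − h_f/2) + (T − C_f)(d − a_w/2) = 303.3 × (21.6 − 2) + 389.7 × (21.6 − 3.8985) = 5944.7 + 6898.3 = 12843.0 kip·in.
M_n = 12843.0/12 = 1070.25 kip·ft.

M_n ≈ 1070 kip·ft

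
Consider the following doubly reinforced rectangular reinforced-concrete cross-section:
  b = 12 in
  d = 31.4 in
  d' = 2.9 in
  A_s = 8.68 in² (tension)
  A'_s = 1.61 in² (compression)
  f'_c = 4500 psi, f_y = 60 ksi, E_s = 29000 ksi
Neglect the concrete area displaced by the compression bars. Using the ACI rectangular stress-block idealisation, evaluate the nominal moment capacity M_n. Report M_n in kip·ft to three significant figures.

M_n ≈ 1180 kip·ft

Assume both steels yield.
a = (A_s − A'_s) f_y/(0.85 f'_c b) = (8.68 − 1.61) × 60/(0.85 × 4.5 × 12) = 9.242 in.
c = a/β₁ = 9.242/0.825 = 11.202 in; ε'_s = 0.003(c − d')/c = 0.0022 ≥ ε_y = 0.0021, so the compression steel yields.
M_n = (A_s − A'_s) f_y (d − a/2) + A'_s f_y (d − d') = 424.2 × (31.4 − 4.621) + 96.6 × (31.4 − 2.9) = 11359.7 + 2753.1 = 14112.8 kip·in = 14112.8/12 = 1176.07 kip·ft.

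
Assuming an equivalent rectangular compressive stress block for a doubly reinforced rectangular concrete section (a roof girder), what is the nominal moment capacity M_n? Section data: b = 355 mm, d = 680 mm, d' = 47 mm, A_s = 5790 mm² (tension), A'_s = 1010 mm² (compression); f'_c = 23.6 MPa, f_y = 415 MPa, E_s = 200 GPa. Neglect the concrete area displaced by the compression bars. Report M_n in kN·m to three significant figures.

Assume both tension and compression steel yield.
Net tension couple steel: A_s − A'_s = 4780 mm².
a = (A_s − A'_s) f_y / (0.85 f'_c b) = 1983700/(0.85 × 23.6 × 355) = 278.56 mm.
c = a/β₁ = 278.56/0.85 = 327.72 mm; ε'_s = 0.003(c − d')/c = 0.0026 ≥ f_y/E_s = 0.0021, so compression steel does yield.
M_n = (A_s − A'_s) f_y (d − a/2) + A'_s f_y (d − d') = [1983700 × (680 − 139.28) + 419150 × (680 − 47)] × 10⁻⁶ = 1072.63 + 265.32 = 1337.95 kN·m.

M_n ≈ 1340 kN·m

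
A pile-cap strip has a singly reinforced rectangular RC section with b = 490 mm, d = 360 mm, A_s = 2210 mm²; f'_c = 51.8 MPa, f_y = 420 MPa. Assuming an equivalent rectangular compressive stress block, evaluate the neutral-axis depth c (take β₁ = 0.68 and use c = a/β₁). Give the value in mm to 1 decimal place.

c ≈ 63.3 mm

T = A_s f_y = 2210 × 420 = 928200 N = 928.2 kN.
Setting C = 0.85 f'_c a b equal to T: a = 928200/(0.85 × 51.8 × 490) = 43.023 mm.
With β₁ = 0.68, c = a/β₁ = 43.023/0.68 = 63.3 mm.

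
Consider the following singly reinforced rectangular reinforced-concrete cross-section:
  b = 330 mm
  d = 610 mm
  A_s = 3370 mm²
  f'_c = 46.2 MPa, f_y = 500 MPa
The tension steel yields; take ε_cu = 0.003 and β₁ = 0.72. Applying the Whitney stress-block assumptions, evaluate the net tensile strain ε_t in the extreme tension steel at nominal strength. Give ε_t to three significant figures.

ε_t ≈ 0.00713

a = A_s f_y/(0.85 f'_c b) = 130.02 mm.
β₁ = 0.72, so c = a/β₁ = 130.02/0.72 = 180.58 mm.
From the linear strain diagram with ε_cu = 0.003: ε_t = 0.003 (d − c)/c = 0.003 × (610 − 180.58)/180.58 = 0.00713.
Since ε_t ≥ 0.005, the section is tension-controlled.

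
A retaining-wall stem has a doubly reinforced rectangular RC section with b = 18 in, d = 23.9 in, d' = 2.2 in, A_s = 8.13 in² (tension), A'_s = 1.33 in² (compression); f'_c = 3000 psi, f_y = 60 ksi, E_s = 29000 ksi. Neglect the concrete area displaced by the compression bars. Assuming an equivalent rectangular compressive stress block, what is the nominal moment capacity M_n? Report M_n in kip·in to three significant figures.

Assume both steels yield.
a = (A_s − A'_s) f_y/(0.85 f'_c b) = (8.13 − 1.33) × 60/(0.85 × 3 × 18) = 8.889 in.
c = a/β₁ = 8.889/0.85 = 10.458 in; ε'_s = 0.003(c − d')/c = 0.0024 ≥ ε_y = 0.0021, so the compression steel yields.
M_n = (A_s − A'_s) f_y (d − a/2) + A'_s f_y (d − d') = 408 × (23.9 − 4.4445) + 79.8 × (23.9 − 2.2) = 7937.8 + 1731.7 = 9669.5 kip·in.

M_n ≈ 9670 kip·in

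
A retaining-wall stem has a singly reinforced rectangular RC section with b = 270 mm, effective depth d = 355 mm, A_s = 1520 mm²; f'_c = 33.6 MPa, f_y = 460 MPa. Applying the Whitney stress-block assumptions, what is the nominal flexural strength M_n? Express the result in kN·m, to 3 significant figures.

M_n ≈ 217 kN·m

T = A_s f_y = 1520 × 460 = 699200 N = 699.2 kN.
From C = T: a = T/(0.85 f'_c b) = 699200/(0.85 × 33.6 × 270) = 90.67 mm.
M_n = T(d − a/2) = 699.2 kN × (355 − 45.335) mm = 216.52 kN·m.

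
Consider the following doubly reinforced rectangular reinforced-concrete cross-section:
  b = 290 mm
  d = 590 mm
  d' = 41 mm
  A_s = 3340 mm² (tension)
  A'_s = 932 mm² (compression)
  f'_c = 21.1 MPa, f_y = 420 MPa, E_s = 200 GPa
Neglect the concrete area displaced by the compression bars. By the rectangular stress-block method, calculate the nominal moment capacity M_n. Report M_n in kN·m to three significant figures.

Assume both tension and compression steel yield.
Net tension couple steel: A_s − A'_s = 2408 mm².
a = (A_s − A'_s) f_y / (0.85 f'_c b) = 1011360/(0.85 × 21.1 × 290) = 194.45 mm.
c = a/β₁ = 194.45/0.85 = 228.76 mm; ε'_s = 0.003(c − d')/c = 0.0025 ≥ f_y/E_s = 0.0021, so compression steel does yield.
M_n = (A_s − A'_s) f_y (d − a/2) + A'_s f_y (d − d') = [1011360 × (590 − 97.225) + 391440 × (590 − 41)] × 10⁻⁶ = 498.37 + 214.90 = 713.27 kN·m.

M_n ≈ 713 kN·m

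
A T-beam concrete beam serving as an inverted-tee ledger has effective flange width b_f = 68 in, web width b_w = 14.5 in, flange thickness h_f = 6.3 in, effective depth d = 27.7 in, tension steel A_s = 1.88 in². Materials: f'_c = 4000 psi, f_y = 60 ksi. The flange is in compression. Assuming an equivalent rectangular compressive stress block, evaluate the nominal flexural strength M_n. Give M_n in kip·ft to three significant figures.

M_n ≈ 258 kip·ft

Tension: T = A_s f_y = 1.88 × 60 = 112.8 kips.
Try a within the flange: a = T/(0.85 f'_c b_f) = 112.8/(0.85 × 4 × 68) = 0.488 in.
Since a = 0.488 ≤ h_f = 6.3 in, the stress block lies entirely in the flange; analyse as a rectangular beam of width b_f.
M_n = T(d − a/2) = 112.8 × (27.7 − 0.244) = 3097.0 kip·in.
M_n = 3097.0/12 = 258.08 kip·ft.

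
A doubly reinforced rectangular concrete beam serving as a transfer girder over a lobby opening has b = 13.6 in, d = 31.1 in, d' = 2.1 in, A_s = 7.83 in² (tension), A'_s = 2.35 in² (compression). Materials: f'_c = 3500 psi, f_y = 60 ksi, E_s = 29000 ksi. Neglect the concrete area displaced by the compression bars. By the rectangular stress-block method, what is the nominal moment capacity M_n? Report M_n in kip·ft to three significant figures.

M_n ≈ 1080 kip·ft

Assume both steels yield.
a = (A_s − A'_s) f_y/(0.85 f'_c b) = (7.83 − 2.35) × 60/(0.85 × 3.5 × 13.6) = 8.127 in.
c = a/β₁ = 8.127/0.85 = 9.561 in; ε'_s = 0.003(c − d')/c = 0.0023 ≥ ε_y = 0.0021, so the compression steel yields.
M_n = (A_s − A'_s) f_y (d − a/2) + A'_s f_y (d − d') = 328.8 × (31.1 − 4.0635) + 141 × (31.1 − 2.1) = 8889.6 + 4089.0 = 12978.6 kip·in = 12978.6/12 = 1081.55 kip·ft.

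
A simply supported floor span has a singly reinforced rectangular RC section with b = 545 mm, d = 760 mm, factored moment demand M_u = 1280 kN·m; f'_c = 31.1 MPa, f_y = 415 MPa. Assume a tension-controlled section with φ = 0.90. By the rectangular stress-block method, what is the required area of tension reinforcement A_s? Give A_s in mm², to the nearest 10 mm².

M_n = M_u/φ = 1280/0.90 = 1422.22 kN·m.
With M_n = 0.85 f'_c a b (d − a/2), solve the quadratic for a:
a = d − √(d² − 2M_n/(0.85 f'_c b)) = 760 − √(760² − 2 × 1422.22×10⁶/(0.85 × 31.1 × 545)) = 143.42 mm.
A_s = 0.85 f'_c a b / f_y = 0.85 × 31.1 × 143.42 × 545 / 415 = 4978.9 mm².

A_s ≈ 4980 mm²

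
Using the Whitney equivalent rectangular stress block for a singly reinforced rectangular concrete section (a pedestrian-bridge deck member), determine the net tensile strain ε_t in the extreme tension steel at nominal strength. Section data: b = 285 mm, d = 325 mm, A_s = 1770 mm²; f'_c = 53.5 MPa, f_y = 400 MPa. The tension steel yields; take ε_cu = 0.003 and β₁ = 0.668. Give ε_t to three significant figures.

ε_t ≈ 0.00892

a = A_s f_y/(0.85 f'_c b) = 54.63 mm.
β₁ = 0.668, so c = a/β₁ = 54.63/0.668 = 81.78 mm.
From the linear strain diagram with ε_cu = 0.003: ε_t = 0.003 (d − c)/c = 0.003 × (325 − 81.78)/81.78 = 0.00892.
Since ε_t ≥ 0.005, the section is tension-controlled.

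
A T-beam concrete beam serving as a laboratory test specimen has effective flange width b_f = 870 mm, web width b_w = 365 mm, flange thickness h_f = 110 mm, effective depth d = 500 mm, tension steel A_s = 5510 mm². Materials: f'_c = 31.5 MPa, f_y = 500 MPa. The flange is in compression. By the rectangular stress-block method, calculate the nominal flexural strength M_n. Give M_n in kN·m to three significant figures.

Tension: T = A_s f_y = 5510 × 500 = 2755000 N.
Try a within the flange: a = T/(0.85 f'_c b_f) = 2755000/(0.85 × 31.5 × 870) = 118.27 mm.
a = 118.27 > h_f = 110 mm: the block extends into the web. Split into flange-overhang and web parts.
C_f = 0.85 f'_c (b_f − b_w) h_f = 0.85 × 31.5 × (870 − 365) × 110 = 1487351 N.
Remaining web compression depth: a_w = (T − C_f)/(0.85 f'_c b_w) = (2755000 − 1487351)/(0.85 × 31.5 × 365) = 129.71 mm.
M_n = C_f(d − h_f/2) + (T − C_f)(d − a_w/2) = 1487351 × (500 − 55) + 1267649 × (500 − 64.855) = 661.87 + 551.61 = 1213.48 × 10⁶ N·mm.
M_n = 1213.48 kN·m.

M_n ≈ 1210 kN·m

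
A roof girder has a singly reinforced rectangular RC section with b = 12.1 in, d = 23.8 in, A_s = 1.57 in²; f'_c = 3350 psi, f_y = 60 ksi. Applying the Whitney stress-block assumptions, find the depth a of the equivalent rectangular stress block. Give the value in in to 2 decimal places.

a ≈ 2.73 in

T = A_s f_y = 1.57 × 60 = 94.2 kips.
a = T/(0.85 f'_c b) = 94.2/(0.85 × 3.35 × 12.1) = 2.73 in.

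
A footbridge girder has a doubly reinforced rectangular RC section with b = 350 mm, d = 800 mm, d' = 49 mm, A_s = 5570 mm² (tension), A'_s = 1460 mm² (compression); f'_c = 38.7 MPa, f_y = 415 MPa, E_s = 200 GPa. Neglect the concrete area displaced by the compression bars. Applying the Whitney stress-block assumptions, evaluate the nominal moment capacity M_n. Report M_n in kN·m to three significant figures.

Assume both tension and compression steel yield.
Net tension couple steel: A_s − A'_s = 4110 mm².
a = (A_s − A'_s) f_y / (0.85 f'_c b) = 1705650/(0.85 × 38.7 × 350) = 148.15 mm.
c = a/β₁ = 148.15/0.774 = 191.41 mm; ε'_s = 0.003(c − d')/c = 0.0022 ≥ f_y/E_s = 0.0021, so compression steel does yield.
M_n = (A_s − A'_s) f_y (d − a/2) + A'_s f_y (d − d') = [1705650 × (800 − 74.075) + 605900 × (800 − 49)] × 10⁻⁶ = 1238.17 + 455.03 = 1693.20 kN·m.

M_n ≈ 1690 kN·m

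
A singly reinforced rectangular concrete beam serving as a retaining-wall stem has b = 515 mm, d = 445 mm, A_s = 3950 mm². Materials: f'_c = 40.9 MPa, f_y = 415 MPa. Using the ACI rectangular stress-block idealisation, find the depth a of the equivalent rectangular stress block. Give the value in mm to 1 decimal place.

T = A_s f_y = 3950 × 415 = 1639250 N = 1639.25 kN.
Setting C = 0.85 f'_c a b equal to T: a = 1639250/(0.85 × 40.9 × 515) = 91.6 mm.

a ≈ 91.6 mm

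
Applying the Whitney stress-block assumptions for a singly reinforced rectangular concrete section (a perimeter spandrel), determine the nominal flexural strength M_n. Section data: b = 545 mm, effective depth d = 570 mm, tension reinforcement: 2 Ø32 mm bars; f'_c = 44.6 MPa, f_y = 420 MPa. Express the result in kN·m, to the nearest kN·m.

A_s = 2 × 804 = 1608 mm².
T = A_s f_y = 1608 × 420 = 675360 N = 675.36 kN.
From C = T: a = T/(0.85 f'_c b) = 675360/(0.85 × 44.6 × 545) = 32.69 mm.
M_n = T(d − a/2) = 675.36 kN × (570 − 16.345) mm = 373.92 kN·m.

M_n ≈ 374 kN·m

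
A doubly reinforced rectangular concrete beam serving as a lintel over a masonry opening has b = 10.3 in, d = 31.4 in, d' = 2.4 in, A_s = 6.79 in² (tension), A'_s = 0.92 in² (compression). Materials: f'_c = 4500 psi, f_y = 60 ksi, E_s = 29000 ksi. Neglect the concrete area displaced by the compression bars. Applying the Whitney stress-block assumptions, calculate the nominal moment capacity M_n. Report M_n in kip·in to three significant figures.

Assume both steels yield.
a = (A_s − A'_s) f_y/(0.85 f'_c b) = (6.79 − 0.92) × 60/(0.85 × 4.5 × 10.3) = 8.940 in.
c = a/β₁ = 8.940/0.825 = 10.836 in; ε'_s = 0.003(c − d')/c = 0.0023 ≥ ε_y = 0.0021, so the compression steel yields.
M_n = (A_s − A'_s) f_y (d − a/2) + A'_s f_y (d − d') = 352.2 × (31.4 − 4.47) + 55.2 × (31.4 − 2.4) = 9484.7 + 1600.8 = 11085.5 kip·in.

M_n ≈ 11100 kip·in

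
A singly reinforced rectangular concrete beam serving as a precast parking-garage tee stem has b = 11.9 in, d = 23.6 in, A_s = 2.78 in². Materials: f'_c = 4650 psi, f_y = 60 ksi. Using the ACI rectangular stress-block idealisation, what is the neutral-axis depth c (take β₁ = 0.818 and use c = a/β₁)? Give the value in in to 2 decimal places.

T = A_s f_y = 2.78 × 60 = 166.8 kips.
a = T/(0.85 f'_c b) = 166.8/(0.85 × 4.65 × 11.9) = 3.5463 in.
With β₁ = 0.818, c = a/β₁ = 3.5463/0.818 = 4.34 in.

c ≈ 4.34 in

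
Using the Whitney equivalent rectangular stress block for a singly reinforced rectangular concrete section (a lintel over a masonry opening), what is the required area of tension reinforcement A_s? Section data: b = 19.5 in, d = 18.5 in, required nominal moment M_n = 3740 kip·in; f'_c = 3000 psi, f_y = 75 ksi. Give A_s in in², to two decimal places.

A_s ≈ 3.08 in²

From M_n = 0.85 f'_c a b (d − a/2):
a = d − √(d² − 2M_n/(0.85 f'_c b)) = 18.5 − √(18.5² − 2 × 3740/(0.85 × 3 × 19.5)) = 4.650 in.
A_s = 0.85 f'_c a b / f_y = 0.85 × 3 × 4.650 × 19.5 / 75 = 3.083 in².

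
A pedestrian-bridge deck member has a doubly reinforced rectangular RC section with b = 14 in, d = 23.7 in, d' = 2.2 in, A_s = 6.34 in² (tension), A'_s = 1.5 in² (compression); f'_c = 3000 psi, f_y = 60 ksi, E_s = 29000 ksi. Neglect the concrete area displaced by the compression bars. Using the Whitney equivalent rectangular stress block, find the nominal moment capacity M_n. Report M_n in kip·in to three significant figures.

Assume both steels yield.
a = (A_s − A'_s) f_y/(0.85 f'_c b) = (6.34 − 1.5) × 60/(0.85 × 3 × 14) = 8.134 in.
c = a/β₁ = 8.134/0.85 = 9.569 in; ε'_s = 0.003(c − d')/c = 0.0023 ≥ ε_y = 0.0021, so the compression steel yields.
M_n = (A_s − A'_s) f_y (d − a/2) + A'_s f_y (d − d') = 290.4 × (23.7 − 4.067) + 90 × (23.7 − 2.2) = 5701.4 + 1935.0 = 7636.4 kip·in.

M_n ≈ 7640 kip·in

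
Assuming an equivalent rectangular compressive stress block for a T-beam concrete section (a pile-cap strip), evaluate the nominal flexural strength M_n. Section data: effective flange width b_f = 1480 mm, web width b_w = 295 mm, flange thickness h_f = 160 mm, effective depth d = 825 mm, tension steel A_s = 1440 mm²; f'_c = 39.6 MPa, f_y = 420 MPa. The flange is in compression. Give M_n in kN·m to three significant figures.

M_n ≈ 495 kN·m

Tension: T = A_s f_y = 1440 × 420 = 604800 N.
Try a within the flange: a = T/(0.85 f'_c b_f) = 604800/(0.85 × 39.6 × 1480) = 12.14 mm.
Since a = 12.14 ≤ h_f = 160 mm, the stress block lies entirely in the flange; analyse as a rectangular beam of width b_f.
M_n = T(d − a/2) = 604800 × (825 − 6.07) = 495.29 × 10⁶ N·mm.
M_n = 495.29 kN·m.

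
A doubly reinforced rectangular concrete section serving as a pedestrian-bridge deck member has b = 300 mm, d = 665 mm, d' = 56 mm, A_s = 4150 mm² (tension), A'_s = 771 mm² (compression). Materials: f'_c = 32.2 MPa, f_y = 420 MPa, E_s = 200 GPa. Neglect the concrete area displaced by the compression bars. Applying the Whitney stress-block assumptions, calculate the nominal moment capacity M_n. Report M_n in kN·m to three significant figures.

Assume both tension and compression steel yield.
Net tension couple steel: A_s − A'_s = 3379 mm².
a = (A_s − A'_s) f_y / (0.85 f'_c b) = 1419180/(0.85 × 32.2 × 300) = 172.84 mm.
c = a/β₁ = 172.84/0.82 = 210.78 mm; ε'_s = 0.003(c − d')/c = 0.0022 ≥ f_y/E_s = 0.0021, so compression steel does yield.
M_n = (A_s − A'_s) f_y (d − a/2) + A'_s f_y (d − d') = [1419180 × (665 − 86.42) + 323820 × (665 − 56)] × 10⁻⁶ = 821.11 + 197.21 = 1018.32 kN·m.

M_n ≈ 1020 kN·m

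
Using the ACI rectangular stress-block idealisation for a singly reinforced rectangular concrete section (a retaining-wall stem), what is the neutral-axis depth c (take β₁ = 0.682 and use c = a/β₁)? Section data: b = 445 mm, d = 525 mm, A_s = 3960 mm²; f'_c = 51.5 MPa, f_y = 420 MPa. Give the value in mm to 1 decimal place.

T = A_s f_y = 3960 × 420 = 1663200 N = 1663.2 kN.
Setting C = 0.85 f'_c a b equal to T: a = 1663200/(0.85 × 51.5 × 445) = 85.380 mm.
With β₁ = 0.682, c = a/β₁ = 85.380/0.682 = 125.2 mm.

c ≈ 125.2 mm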